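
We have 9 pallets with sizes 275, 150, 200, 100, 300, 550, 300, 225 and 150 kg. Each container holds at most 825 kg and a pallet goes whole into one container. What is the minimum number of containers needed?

3

Total = 550 + 300 + 300 + 275 + 225 + 200 + 150 + 150 + 100 = 2250 kg.
Lower bound: ⌈2250/825⌉ = 3 containers.
A packing using 3 containers:
  container 1: 550 + 275 = 825
  container 2: 300 + 300 + 225 = 825
  container 3: 200 + 150 + 150 + 100 = 600
This matches the lower bound, so 3 is optimal.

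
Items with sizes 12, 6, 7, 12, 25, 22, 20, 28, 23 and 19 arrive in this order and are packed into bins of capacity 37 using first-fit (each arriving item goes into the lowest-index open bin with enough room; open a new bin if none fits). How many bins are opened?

7

  12 → bin 1 (new)  [load 12/37]
  6 → bin 1  [load 18/37]
  7 → bin 1  [load 25/37]
  12 → bin 1  [load 37/37]
  25 → bin 2 (new)  [load 25/37]
  22 → bin 3 (new)  [load 22/37]
  20 → bin 4 (new)  [load 20/37]
  28 → bin 5 (new)  [load 28/37]
  23 → bin 6 (new)  [load 23/37]
  19 → bin 7 (new)  [load 19/37]
7 bins opened.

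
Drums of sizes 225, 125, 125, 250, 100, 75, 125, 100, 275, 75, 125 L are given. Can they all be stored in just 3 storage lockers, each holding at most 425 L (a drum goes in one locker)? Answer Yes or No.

Total = 1600 L; ⌈1600/425⌉ = 4.
At least 4 storage lockers are required, but only 3 are allowed.

No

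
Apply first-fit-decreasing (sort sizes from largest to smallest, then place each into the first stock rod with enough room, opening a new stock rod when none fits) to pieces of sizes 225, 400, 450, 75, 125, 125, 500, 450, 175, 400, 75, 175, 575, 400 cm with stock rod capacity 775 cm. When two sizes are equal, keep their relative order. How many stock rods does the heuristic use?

7

Sorted descending: 575, 500, 450, 450, 400, 400, 400, 225, 175, 175, 125, 125, 75, 75.
  575 → stock rod 1 (new)  [load 575/775]
  500 → stock rod 2 (new)  [load 500/775]
  450 → stock rod 3 (new)  [load 450/775]
  450 → stock rod 4 (new)  [load 450/775]
  400 → stock rod 5 (new)  [load 400/775]
  400 → stock rod 6 (new)  [load 400/775]
  400 → stock rod 7 (new)  [load 400/775]
  225 → stock rod 2  [load 725/775]
  175 → stock rod 1  [load 750/775]
  175 → stock rod 3  [load 625/775]
  125 → stock rod 3  [load 750/775]
  125 → stock rod 4  [load 575/775]
  75 → stock rod 4  [load 650/775]
  75 → stock rod 4  [load 725/775]
7 stock rods opened.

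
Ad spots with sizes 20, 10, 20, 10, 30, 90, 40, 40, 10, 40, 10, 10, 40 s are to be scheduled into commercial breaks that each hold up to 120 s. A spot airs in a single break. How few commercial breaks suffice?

Total = 90 + 40 + 40 + 40 + 40 + 30 + 20 + 20 + 10 + 10 + 10 + 10 + 10 = 370 s.
Lower bound: ⌈370/120⌉ = 4 commercial breaks.
A packing using 4 commercial breaks:
  break 1: 90 + 30 = 120
  break 2: 40 + 40 + 40 = 120
  break 3: 40 + 20 + 20 + 10 + 10 + 10 + 10 = 120
  break 4: 10 = 10
This matches the lower bound, so 4 is optimal.

4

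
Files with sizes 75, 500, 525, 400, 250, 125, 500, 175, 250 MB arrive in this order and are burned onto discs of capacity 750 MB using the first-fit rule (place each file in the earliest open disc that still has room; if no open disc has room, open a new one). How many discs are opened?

4

  75 → disc 1 (new)  [load 75/750]
  500 → disc 1  [load 575/750]
  525 → disc 2 (new)  [load 525/750]
  400 → disc 3 (new)  [load 400/750]
  250 → disc 3  [load 650/750]
  125 → disc 1  [load 700/750]
  500 → disc 4 (new)  [load 500/750]
  175 → disc 2  [load 700/750]
  250 → disc 4  [load 750/750]
4 discs opened.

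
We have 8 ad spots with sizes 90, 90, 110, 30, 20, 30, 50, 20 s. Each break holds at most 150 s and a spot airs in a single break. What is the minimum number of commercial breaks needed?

3

Total = 110 + 90 + 90 + 50 + 30 + 30 + 20 + 20 = 440 s.
Lower bound: ⌈440/150⌉ = 3 commercial breaks.
A packing using 3 commercial breaks:
  break 1: 110 + 20 + 20 = 150
  break 2: 90 + 50 = 140
  break 3: 90 + 30 + 30 = 150
This matches the lower bound, so 3 is optimal.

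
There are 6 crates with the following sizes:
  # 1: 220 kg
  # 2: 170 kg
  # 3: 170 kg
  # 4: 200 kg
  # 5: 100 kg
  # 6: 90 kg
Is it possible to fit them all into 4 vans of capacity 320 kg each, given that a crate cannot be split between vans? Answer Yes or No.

Yes

A valid assignment using 4 vans:
  van 1: 220 + 100 = 320
  van 2: 200 + 90 = 290
  van 3: 170 = 170
  van 4: 170 = 170
Every load is within 320 kg, so 4 vans suffice.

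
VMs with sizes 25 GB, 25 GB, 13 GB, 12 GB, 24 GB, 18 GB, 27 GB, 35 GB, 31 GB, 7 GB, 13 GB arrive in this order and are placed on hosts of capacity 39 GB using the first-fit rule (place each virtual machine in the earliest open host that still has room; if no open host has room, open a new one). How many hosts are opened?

  25 → host 1 (new)  [load 25/39]
  25 → host 2 (new)  [load 25/39]
  13 → host 1  [load 38/39]
  12 → host 2  [load 37/39]
  24 → host 3 (new)  [load 24/39]
  18 → host 4 (new)  [load 18/39]
  27 → host 5 (new)  [load 27/39]
  35 → host 6 (new)  [load 35/39]
  31 → host 7 (new)  [load 31/39]
  7 → host 3  [load 31/39]
  13 → host 4  [load 31/39]
7 hosts opened.

7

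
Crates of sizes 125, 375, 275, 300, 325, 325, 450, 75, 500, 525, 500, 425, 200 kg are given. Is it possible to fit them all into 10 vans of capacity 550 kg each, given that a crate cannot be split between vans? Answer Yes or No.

A valid assignment using 10 vans:
  van 1: 525 = 525
  van 2: 500 = 500
  van 3: 500 = 500
  van 4: 450 + 75 = 525
  van 5: 425 + 125 = 550
  van 6: 375 = 375
  van 7: 325 + 200 = 525
  van 8: 325 = 325
  van 9: 300 = 300
  van 10: 275 = 275
Every load is within 550 kg, so 10 vans suffice.

Yes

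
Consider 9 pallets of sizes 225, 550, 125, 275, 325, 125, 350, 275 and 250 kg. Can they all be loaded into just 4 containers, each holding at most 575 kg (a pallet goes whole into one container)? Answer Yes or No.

No

Total = 2500 kg; ⌈2500/575⌉ = 5.
At least 5 containers are required, but only 4 are allowed.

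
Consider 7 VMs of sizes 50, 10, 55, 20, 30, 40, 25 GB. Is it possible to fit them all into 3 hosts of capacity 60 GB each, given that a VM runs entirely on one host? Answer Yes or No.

No

Total = 230 GB; ⌈230/60⌉ = 4.
At least 4 hosts are required, but only 3 are allowed.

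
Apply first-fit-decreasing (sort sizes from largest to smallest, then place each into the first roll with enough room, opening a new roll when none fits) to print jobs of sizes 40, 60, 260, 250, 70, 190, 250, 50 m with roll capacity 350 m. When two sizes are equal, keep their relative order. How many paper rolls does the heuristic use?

4

Sorted descending: 260, 250, 250, 190, 70, 60, 50, 40.
  260 → roll 1 (new)  [load 260/350]
  250 → roll 2 (new)  [load 250/350]
  250 → roll 3 (new)  [load 250/350]
  190 → roll 4 (new)  [load 190/350]
  70 → roll 1  [load 330/350]
  60 → roll 2  [load 310/350]
  50 → roll 3  [load 300/350]
  40 → roll 2  [load 350/350]
4 paper rolls opened.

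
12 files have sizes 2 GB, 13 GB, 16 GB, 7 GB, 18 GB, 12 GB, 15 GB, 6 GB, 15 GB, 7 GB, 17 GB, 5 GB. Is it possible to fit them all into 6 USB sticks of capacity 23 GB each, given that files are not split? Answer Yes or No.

No

Total = 133 GB; ⌈133/23⌉ = 6.
7 files each exceed half the capacity and cannot share a USB stick, forcing at least 7 USB sticks.
At least 7 USB sticks are required, but only 6 are allowed.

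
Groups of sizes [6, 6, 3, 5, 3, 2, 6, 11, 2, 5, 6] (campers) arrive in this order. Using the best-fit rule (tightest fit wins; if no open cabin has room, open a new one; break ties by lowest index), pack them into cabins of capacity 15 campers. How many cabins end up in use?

  6 → cabin 1 (new)  [load 6/15]
  6 → cabin 1  [load 12/15]
  3 → cabin 1  [load 15/15]
  5 → cabin 2 (new)  [load 5/15]
  3 → cabin 2  [load 8/15]
  2 → cabin 2  [load 10/15]
  6 → cabin 3 (new)  [load 6/15]
  11 → cabin 4 (new)  [load 11/15]
  2 → cabin 4  [load 13/15]
  5 → cabin 2  [load 15/15]
  6 → cabin 3  [load 12/15]
4 cabins opened.

4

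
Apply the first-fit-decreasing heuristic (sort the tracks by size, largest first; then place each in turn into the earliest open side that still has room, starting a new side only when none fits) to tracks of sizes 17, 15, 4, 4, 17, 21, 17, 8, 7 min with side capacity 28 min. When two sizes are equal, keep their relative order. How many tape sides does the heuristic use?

Sorted descending: 21, 17, 17, 17, 15, 8, 7, 4, 4.
  21 → side 1 (new)  [load 21/28]
  17 → side 2 (new)  [load 17/28]
  17 → side 3 (new)  [load 17/28]
  17 → side 4 (new)  [load 17/28]
  15 → side 5 (new)  [load 15/28]
  8 → side 2  [load 25/28]
  7 → side 1  [load 28/28]
  4 → side 3  [load 21/28]
  4 → side 3  [load 25/28]
5 tape sides opened.

5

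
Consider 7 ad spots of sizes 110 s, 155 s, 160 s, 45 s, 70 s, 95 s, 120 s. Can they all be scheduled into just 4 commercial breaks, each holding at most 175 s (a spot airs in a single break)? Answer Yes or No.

Total = 755 s; ⌈755/175⌉ = 5.
At least 5 commercial breaks are required, but only 4 are allowed.

No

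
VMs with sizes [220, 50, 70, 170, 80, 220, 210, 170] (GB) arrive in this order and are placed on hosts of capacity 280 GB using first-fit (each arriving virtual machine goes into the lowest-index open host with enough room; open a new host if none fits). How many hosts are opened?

5

  220 → host 1 (new)  [load 220/280]
  50 → host 1  [load 270/280]
  70 → host 2 (new)  [load 70/280]
  170 → host 2  [load 240/280]
  80 → host 3 (new)  [load 80/280]
  220 → host 4 (new)  [load 220/280]
  210 → host 5 (new)  [load 210/280]
  170 → host 3  [load 250/280]
5 hosts opened.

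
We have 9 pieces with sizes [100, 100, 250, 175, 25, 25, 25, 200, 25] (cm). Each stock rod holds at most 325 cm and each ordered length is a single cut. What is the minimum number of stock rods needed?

Total = 250 + 200 + 175 + 100 + 100 + 25 + 25 + 25 + 25 = 925 cm.
Lower bound: ⌈925/325⌉ = 3 stock rods.
A packing using 3 stock rods:
  stock rod 1: 250 + 25 + 25 + 25 = 325
  stock rod 2: 200 + 100 + 25 = 325
  stock rod 3: 175 + 100 = 275
This matches the lower bound, so 3 is optimal.

3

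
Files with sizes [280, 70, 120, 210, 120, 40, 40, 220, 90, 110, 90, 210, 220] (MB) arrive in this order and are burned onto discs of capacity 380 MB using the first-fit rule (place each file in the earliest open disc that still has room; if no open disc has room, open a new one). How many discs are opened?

  280 → disc 1 (new)  [load 280/380]
  70 → disc 1  [load 350/380]
  120 → disc 2 (new)  [load 120/380]
  210 → disc 2  [load 330/380]
  120 → disc 3 (new)  [load 120/380]
  40 → disc 2  [load 370/380]
  40 → disc 3  [load 160/380]
  220 → disc 3  [load 380/380]
  90 → disc 4 (new)  [load 90/380]
  110 → disc 4  [load 200/380]
  90 → disc 4  [load 290/380]
  210 → disc 5 (new)  [load 210/380]
  220 → disc 6 (new)  [load 220/380]
6 discs opened.

6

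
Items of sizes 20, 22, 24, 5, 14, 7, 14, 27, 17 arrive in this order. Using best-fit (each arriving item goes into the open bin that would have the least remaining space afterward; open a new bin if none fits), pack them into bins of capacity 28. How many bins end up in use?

6

  20 → bin 1 (new)  [load 20/28]
  22 → bin 2 (new)  [load 22/28]
  24 → bin 3 (new)  [load 24/28]
  5 → bin 2  [load 27/28]
  14 → bin 4 (new)  [load 14/28]
  7 → bin 1  [load 27/28]
  14 → bin 4  [load 28/28]
  27 → bin 5 (new)  [load 27/28]
  17 → bin 6 (new)  [load 17/28]
6 bins opened.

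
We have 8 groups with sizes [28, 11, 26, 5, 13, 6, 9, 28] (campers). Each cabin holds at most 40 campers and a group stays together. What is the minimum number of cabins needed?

Total = 28 + 28 + 26 + 13 + 11 + 9 + 6 + 5 = 126 campers.
Lower bound: ⌈126/40⌉ = 4 cabins.
A packing using 4 cabins:
  cabin 1: 28 + 11 = 39
  cabin 2: 28 + 9 = 37
  cabin 3: 26 + 13 = 39
  cabin 4: 6 + 5 = 11
This matches the lower bound, so 4 is optimal.

4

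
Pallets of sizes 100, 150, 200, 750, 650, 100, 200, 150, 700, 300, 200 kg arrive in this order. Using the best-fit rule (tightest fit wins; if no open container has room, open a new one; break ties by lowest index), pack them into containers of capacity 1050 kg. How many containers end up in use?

  100 → container 1 (new)  [load 100/1050]
  150 → container 1  [load 250/1050]
  200 → container 1  [load 450/1050]
  750 → container 2 (new)  [load 750/1050]
  650 → container 3 (new)  [load 650/1050]
  100 → container 2  [load 850/1050]
  200 → container 2  [load 1050/1050]
  150 → container 3  [load 800/1050]
  700 → container 4 (new)  [load 700/1050]
  300 → container 4  [load 1000/1050]
  200 → container 3  [load 1000/1050]
4 containers opened.

4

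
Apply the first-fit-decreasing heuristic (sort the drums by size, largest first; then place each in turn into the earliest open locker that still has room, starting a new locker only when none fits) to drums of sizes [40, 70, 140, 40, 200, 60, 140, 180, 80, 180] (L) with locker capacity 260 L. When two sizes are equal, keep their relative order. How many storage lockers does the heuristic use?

Sorted descending: 200, 180, 180, 140, 140, 80, 70, 60, 40, 40.
  200 → locker 1 (new)  [load 200/260]
  180 → locker 2 (new)  [load 180/260]
  180 → locker 3 (new)  [load 180/260]
  140 → locker 4 (new)  [load 140/260]
  140 → locker 5 (new)  [load 140/260]
  80 → locker 2  [load 260/260]
  70 → locker 3  [load 250/260]
  60 → locker 1  [load 260/260]
  40 → locker 4  [load 180/260]
  40 → locker 4  [load 220/260]
5 storage lockers opened.

5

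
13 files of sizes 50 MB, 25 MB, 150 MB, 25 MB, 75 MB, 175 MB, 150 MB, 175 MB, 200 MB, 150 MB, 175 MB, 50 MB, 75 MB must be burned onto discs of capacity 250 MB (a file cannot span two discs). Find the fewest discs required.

7

Total = 200 + 175 + 175 + 175 + 150 + 150 + 150 + 75 + 75 + 50 + 50 + 25 + 25 = 1475 MB.
Lower bound: ⌈1475/250⌉ = 6 discs.
Also, 7 files each exceed 125 MB, and no two of those can share a disc, so at least 7 discs are needed.
A packing using 7 discs:
  disc 1: 200 + 50 = 250
  disc 2: 175 + 75 = 250
  disc 3: 175 + 75 = 250
  disc 4: 175 + 50 + 25 = 250
  disc 5: 150 + 25 = 175
  disc 6: 150 = 150
  disc 7: 150 = 150
This matches the lower bound, so 7 is optimal.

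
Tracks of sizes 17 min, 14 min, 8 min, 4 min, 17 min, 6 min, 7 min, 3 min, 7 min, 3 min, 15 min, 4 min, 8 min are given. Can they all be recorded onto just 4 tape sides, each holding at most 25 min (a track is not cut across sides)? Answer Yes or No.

Total = 113 min; ⌈113/25⌉ = 5.
At least 5 tape sides are required, but only 4 are allowed.

No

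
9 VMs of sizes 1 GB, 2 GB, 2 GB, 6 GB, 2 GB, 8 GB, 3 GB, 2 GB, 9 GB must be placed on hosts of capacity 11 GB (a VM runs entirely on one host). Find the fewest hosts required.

Total = 9 + 8 + 6 + 3 + 2 + 2 + 2 + 2 + 1 = 35 GB.
Lower bound: ⌈35/11⌉ = 4 hosts.
A packing using 4 hosts:
  host 1: 9 + 2 = 11
  host 2: 8 + 3 = 11
  host 3: 6 + 2 + 2 + 1 = 11
  host 4: 2 = 2
This matches the lower bound, so 4 is optimal.

4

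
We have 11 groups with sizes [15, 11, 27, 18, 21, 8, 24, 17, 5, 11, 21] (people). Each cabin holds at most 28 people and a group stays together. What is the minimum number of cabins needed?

7

Total = 27 + 24 + 21 + 21 + 18 + 17 + 15 + 11 + 11 + 8 + 5 = 178 people.
Lower bound: ⌈178/28⌉ = 7 cabins.
A packing using 7 cabins:
  cabin 1: 27 = 27
  cabin 2: 24 = 24
  cabin 3: 21 + 5 = 26
  cabin 4: 21 = 21
  cabin 5: 18 + 8 = 26
  cabin 6: 17 + 11 = 28
  cabin 7: 15 + 11 = 26
This matches the lower bound, so 7 is optimal.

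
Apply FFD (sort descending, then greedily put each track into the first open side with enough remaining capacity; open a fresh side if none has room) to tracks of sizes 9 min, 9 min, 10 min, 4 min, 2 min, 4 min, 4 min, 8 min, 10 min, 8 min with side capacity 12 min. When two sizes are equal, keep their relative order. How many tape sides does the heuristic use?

Sorted descending: 10, 10, 9, 9, 8, 8, 4, 4, 4, 2.
  10 → side 1 (new)  [load 10/12]
  10 → side 2 (new)  [load 10/12]
  9 → side 3 (new)  [load 9/12]
  9 → side 4 (new)  [load 9/12]
  8 → side 5 (new)  [load 8/12]
  8 → side 6 (new)  [load 8/12]
  4 → side 5  [load 12/12]
  4 → side 6  [load 12/12]
  4 → side 7 (new)  [load 4/12]
  2 → side 1  [load 12/12]
7 tape sides opened.

7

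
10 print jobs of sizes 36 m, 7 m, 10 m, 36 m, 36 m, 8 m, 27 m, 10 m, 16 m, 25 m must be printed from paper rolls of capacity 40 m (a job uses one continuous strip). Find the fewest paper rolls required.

Total = 36 + 36 + 36 + 27 + 25 + 16 + 10 + 10 + 8 + 7 = 211 m.
Lower bound: ⌈211/40⌉ = 6 paper rolls.
A packing using 6 paper rolls:
  roll 1: 36 = 36
  roll 2: 36 = 36
  roll 3: 36 = 36
  roll 4: 27 + 10 = 37
  roll 5: 25 + 10 = 35
  roll 6: 16 + 8 + 7 = 31
This matches the lower bound, so 6 is optimal.

6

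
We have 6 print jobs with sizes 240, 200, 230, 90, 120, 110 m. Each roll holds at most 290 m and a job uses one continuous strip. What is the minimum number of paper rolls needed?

4

Total = 240 + 230 + 200 + 120 + 110 + 90 = 990 m.
Lower bound: ⌈990/290⌉ = 4 paper rolls.
A packing using 4 paper rolls:
  roll 1: 240 = 240
  roll 2: 230 = 230
  roll 3: 200 + 90 = 290
  roll 4: 120 + 110 = 230
This matches the lower bound, so 4 is optimal.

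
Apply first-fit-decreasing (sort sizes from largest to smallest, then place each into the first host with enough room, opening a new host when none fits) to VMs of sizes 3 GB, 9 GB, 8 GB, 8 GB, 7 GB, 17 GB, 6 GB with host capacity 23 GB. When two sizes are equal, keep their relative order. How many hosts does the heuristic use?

3

Sorted descending: 17, 9, 8, 8, 7, 6, 3.
  17 → host 1 (new)  [load 17/23]
  9 → host 2 (new)  [load 9/23]
  8 → host 2  [load 17/23]
  8 → host 3 (new)  [load 8/23]
  7 → host 3  [load 15/23]
  6 → host 1  [load 23/23]
  3 → host 2  [load 20/23]
3 hosts opened.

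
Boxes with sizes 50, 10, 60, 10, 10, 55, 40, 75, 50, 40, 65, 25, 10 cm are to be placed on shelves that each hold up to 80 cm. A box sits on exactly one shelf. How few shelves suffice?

Total = 75 + 65 + 60 + 55 + 50 + 50 + 40 + 40 + 25 + 10 + 10 + 10 + 10 = 500 cm.
Lower bound: ⌈500/80⌉ = 7 shelves.
A packing using 7 shelves:
  shelf 1: 75 = 75
  shelf 2: 65 + 10 = 75
  shelf 3: 60 + 10 + 10 = 80
  shelf 4: 55 + 25 = 80
  shelf 5: 50 + 10 = 60
  shelf 6: 50 = 50
  shelf 7: 40 + 40 = 80
This matches the lower bound, so 7 is optimal.

7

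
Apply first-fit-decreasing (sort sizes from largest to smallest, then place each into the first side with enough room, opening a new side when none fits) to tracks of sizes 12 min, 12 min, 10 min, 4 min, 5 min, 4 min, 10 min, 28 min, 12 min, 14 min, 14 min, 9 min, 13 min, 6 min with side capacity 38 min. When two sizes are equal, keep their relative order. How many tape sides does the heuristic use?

5

Sorted descending: 28, 14, 14, 13, 12, 12, 12, 10, 10, 9, 6, 5, 4, 4.
  28 → side 1 (new)  [load 28/38]
  14 → side 2 (new)  [load 14/38]
  14 → side 2  [load 28/38]
  13 → side 3 (new)  [load 13/38]
  12 → side 3  [load 25/38]
  12 → side 3  [load 37/38]
  12 → side 4 (new)  [load 12/38]
  10 → side 1  [load 38/38]
  10 → side 2  [load 38/38]
  9 → side 4  [load 21/38]
  6 → side 4  [load 27/38]
  5 → side 4  [load 32/38]
  4 → side 4  [load 36/38]
  4 → side 5 (new)  [load 4/38]
5 tape sides opened.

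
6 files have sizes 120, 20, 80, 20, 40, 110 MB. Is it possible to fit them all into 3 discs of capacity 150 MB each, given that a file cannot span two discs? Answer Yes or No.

Yes

A valid assignment using 3 discs:
  disc 1: 120 + 20 = 140
  disc 2: 110 + 40 = 150
  disc 3: 80 + 20 = 100
Every load is within 150 MB, so 3 discs suffice.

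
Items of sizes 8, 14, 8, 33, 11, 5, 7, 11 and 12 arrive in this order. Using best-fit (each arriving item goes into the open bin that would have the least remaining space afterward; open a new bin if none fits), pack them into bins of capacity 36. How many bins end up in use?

4

  8 → bin 1 (new)  [load 8/36]
  14 → bin 1  [load 22/36]
  8 → bin 1  [load 30/36]
  33 → bin 2 (new)  [load 33/36]
  11 → bin 3 (new)  [load 11/36]
  5 → bin 1  [load 35/36]
  7 → bin 3  [load 18/36]
  11 → bin 3  [load 29/36]
  12 → bin 4 (new)  [load 12/36]
4 bins opened.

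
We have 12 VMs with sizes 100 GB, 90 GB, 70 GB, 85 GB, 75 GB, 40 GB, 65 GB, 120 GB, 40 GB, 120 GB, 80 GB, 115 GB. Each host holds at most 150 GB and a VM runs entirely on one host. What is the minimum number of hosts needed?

Total = 120 + 120 + 115 + 100 + 90 + 85 + 80 + 75 + 70 + 65 + 40 + 40 = 1000 GB.
Lower bound: ⌈1000/150⌉ = 7 hosts.
A packing using 8 hosts:
  host 1: 120 = 120
  host 2: 120 = 120
  host 3: 115 = 115
  host 4: 100 + 40 = 140
  host 5: 90 + 40 = 130
  host 6: 85 + 65 = 150
  host 7: 80 + 70 = 150
  host 8: 75 = 75
No arrangement into 7 hosts stays within capacity, so 8 is optimal.

8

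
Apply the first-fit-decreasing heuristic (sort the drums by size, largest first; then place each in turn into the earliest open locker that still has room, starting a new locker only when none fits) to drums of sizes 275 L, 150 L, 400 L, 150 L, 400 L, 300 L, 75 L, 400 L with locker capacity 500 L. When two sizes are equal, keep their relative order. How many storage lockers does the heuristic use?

Sorted descending: 400, 400, 400, 300, 275, 150, 150, 75.
  400 → locker 1 (new)  [load 400/500]
  400 → locker 2 (new)  [load 400/500]
  400 → locker 3 (new)  [load 400/500]
  300 → locker 4 (new)  [load 300/500]
  275 → locker 5 (new)  [load 275/500]
  150 → locker 4  [load 450/500]
  150 → locker 5  [load 425/500]
  75 → locker 1  [load 475/500]
5 storage lockers opened.

5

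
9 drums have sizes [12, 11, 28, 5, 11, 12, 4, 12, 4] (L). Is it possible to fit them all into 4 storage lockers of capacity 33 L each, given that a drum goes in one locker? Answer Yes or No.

A valid assignment using 4 storage lockers:
  locker 1: 28 + 5 = 33
  locker 2: 12 + 12 + 4 + 4 = 32
  locker 3: 12 + 11 = 23
  locker 4: 11 = 11
Every load is within 33 L, so 4 storage lockers suffice.

Yes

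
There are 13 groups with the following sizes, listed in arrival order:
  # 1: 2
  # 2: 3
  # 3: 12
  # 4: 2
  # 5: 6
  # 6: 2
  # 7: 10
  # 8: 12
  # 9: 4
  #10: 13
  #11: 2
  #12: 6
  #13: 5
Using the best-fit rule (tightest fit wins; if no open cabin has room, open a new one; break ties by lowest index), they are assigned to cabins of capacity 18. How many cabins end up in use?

5

  2 → cabin 1 (new)  [load 2/18]
  3 → cabin 1  [load 5/18]
  12 → cabin 1  [load 17/18]
  2 → cabin 2 (new)  [load 2/18]
  6 → cabin 2  [load 8/18]
  2 → cabin 2  [load 10/18]
  10 → cabin 3 (new)  [load 10/18]
  12 → cabin 4 (new)  [load 12/18]
  4 → cabin 4  [load 16/18]
  13 → cabin 5 (new)  [load 13/18]
  2 → cabin 4  [load 18/18]
  6 → cabin 2  [load 16/18]
  5 → cabin 5  [load 18/18]
5 cabins opened.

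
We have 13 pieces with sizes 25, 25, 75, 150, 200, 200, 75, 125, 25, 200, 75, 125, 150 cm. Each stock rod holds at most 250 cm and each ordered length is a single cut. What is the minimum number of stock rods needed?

Total = 200 + 200 + 200 + 150 + 150 + 125 + 125 + 75 + 75 + 75 + 25 + 25 + 25 = 1450 cm.
Lower bound: ⌈1450/250⌉ = 6 stock rods.
A packing using 7 stock rods:
  stock rod 1: 200 + 25 + 25 = 250
  stock rod 2: 200 + 25 = 225
  stock rod 3: 200 = 200
  stock rod 4: 150 + 75 = 225
  stock rod 5: 150 + 75 = 225
  stock rod 6: 125 + 125 = 250
  stock rod 7: 75 = 75
No arrangement into 6 stock rods stays within capacity, so 7 is optimal.

7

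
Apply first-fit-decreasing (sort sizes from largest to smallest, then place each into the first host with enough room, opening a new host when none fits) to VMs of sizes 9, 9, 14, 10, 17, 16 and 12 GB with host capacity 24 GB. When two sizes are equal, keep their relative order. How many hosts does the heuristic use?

Sorted descending: 17, 16, 14, 12, 10, 9, 9.
  17 → host 1 (new)  [load 17/24]
  16 → host 2 (new)  [load 16/24]
  14 → host 3 (new)  [load 14/24]
  12 → host 4 (new)  [load 12/24]
  10 → host 3  [load 24/24]
  9 → host 4  [load 21/24]
  9 → host 5 (new)  [load 9/24]
5 hosts opened.

5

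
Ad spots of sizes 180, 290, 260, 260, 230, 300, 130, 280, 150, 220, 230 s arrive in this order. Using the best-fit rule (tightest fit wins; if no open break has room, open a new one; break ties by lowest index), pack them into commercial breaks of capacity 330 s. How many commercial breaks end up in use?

  180 → break 1 (new)  [load 180/330]
  290 → break 2 (new)  [load 290/330]
  260 → break 3 (new)  [load 260/330]
  260 → break 4 (new)  [load 260/330]
  230 → break 5 (new)  [load 230/330]
  300 → break 6 (new)  [load 300/330]
  130 → break 1  [load 310/330]
  280 → break 7 (new)  [load 280/330]
  150 → break 8 (new)  [load 150/330]
  220 → break 9 (new)  [load 220/330]
  230 → break 10 (new)  [load 230/330]
10 commercial breaks opened.

10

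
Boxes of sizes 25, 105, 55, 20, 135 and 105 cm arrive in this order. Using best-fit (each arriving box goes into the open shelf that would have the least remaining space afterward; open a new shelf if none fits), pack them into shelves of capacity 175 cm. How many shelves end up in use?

  25 → shelf 1 (new)  [load 25/175]
  105 → shelf 1  [load 130/175]
  55 → shelf 2 (new)  [load 55/175]
  20 → shelf 1  [load 150/175]
  135 → shelf 3 (new)  [load 135/175]
  105 → shelf 2  [load 160/175]
3 shelves opened.

3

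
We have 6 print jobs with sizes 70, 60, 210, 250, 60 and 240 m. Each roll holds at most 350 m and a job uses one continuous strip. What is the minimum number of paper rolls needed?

3

Total = 250 + 240 + 210 + 70 + 60 + 60 = 890 m.
Lower bound: ⌈890/350⌉ = 3 paper rolls.
A packing using 3 paper rolls:
  roll 1: 250 + 70 = 320
  roll 2: 240 + 60 = 300
  roll 3: 210 + 60 = 270
This matches the lower bound, so 3 is optimal.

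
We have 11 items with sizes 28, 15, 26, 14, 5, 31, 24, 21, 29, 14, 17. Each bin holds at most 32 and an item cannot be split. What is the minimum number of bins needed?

8

Total = 31 + 29 + 28 + 26 + 24 + 21 + 17 + 15 + 14 + 14 + 5 = 224.
Lower bound: ⌈224/32⌉ = 7 bins.
A packing using 8 bins:
  bin 1: 31 = 31
  bin 2: 29 = 29
  bin 3: 28 = 28
  bin 4: 26 + 5 = 31
  bin 5: 24 = 24
  bin 6: 21 = 21
  bin 7: 17 + 15 = 32
  bin 8: 14 + 14 = 28
No arrangement into 7 bins stays within capacity, so 8 is optimal.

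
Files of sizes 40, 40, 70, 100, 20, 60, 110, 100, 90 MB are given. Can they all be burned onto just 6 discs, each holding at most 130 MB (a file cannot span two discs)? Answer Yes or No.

A valid assignment using 6 discs:
  disc 1: 110 + 20 = 130
  disc 2: 100 = 100
  disc 3: 100 = 100
  disc 4: 90 + 40 = 130
  disc 5: 70 + 60 = 130
  disc 6: 40 = 40
Every load is within 130 MB, so 6 discs suffice.

Yes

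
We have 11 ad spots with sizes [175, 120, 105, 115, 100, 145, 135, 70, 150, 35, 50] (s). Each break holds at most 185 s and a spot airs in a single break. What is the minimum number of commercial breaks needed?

8

Total = 175 + 150 + 145 + 135 + 120 + 115 + 105 + 100 + 70 + 50 + 35 = 1200 s.
Lower bound: ⌈1200/185⌉ = 7 commercial breaks.
Also, 8 ad spots each exceed 185/2 s, and no two of those can share a break, so at least 8 commercial breaks are needed.
A packing using 8 commercial breaks:
  break 1: 175 = 175
  break 2: 150 + 35 = 185
  break 3: 145 = 145
  break 4: 135 + 50 = 185
  break 5: 120 = 120
  break 6: 115 + 70 = 185
  break 7: 105 = 105
  break 8: 100 = 100
This matches the lower bound, so 8 is optimal.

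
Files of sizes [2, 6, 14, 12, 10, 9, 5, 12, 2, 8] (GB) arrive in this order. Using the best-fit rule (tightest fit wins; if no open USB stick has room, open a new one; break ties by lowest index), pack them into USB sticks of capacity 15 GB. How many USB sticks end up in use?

7

  2 → USB stick 1 (new)  [load 2/15]
  6 → USB stick 1  [load 8/15]
  14 → USB stick 2 (new)  [load 14/15]
  12 → USB stick 3 (new)  [load 12/15]
  10 → USB stick 4 (new)  [load 10/15]
  9 → USB stick 5 (new)  [load 9/15]
  5 → USB stick 4  [load 15/15]
  12 → USB stick 6 (new)  [load 12/15]
  2 → USB stick 3  [load 14/15]
  8 → USB stick 7 (new)  [load 8/15]
7 USB sticks opened.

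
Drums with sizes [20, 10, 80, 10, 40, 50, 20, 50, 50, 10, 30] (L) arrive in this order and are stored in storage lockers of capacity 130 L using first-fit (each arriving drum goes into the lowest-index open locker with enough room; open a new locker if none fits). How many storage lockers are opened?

3

  20 → locker 1 (new)  [load 20/130]
  10 → locker 1  [load 30/130]
  80 → locker 1  [load 110/130]
  10 → locker 1  [load 120/130]
  40 → locker 2 (new)  [load 40/130]
  50 → locker 2  [load 90/130]
  20 → locker 2  [load 110/130]
  50 → locker 3 (new)  [load 50/130]
  50 → locker 3  [load 100/130]
  10 → locker 1  [load 130/130]
  30 → locker 3  [load 130/130]
3 storage lockers opened.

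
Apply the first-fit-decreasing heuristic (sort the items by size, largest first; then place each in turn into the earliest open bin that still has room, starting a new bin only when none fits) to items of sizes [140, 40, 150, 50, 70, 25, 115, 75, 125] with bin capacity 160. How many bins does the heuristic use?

6

Sorted descending: 150, 140, 125, 115, 75, 70, 50, 40, 25.
  150 → bin 1 (new)  [load 150/160]
  140 → bin 2 (new)  [load 140/160]
  125 → bin 3 (new)  [load 125/160]
  115 → bin 4 (new)  [load 115/160]
  75 → bin 5 (new)  [load 75/160]
  70 → bin 5  [load 145/160]
  50 → bin 6 (new)  [load 50/160]
  40 → bin 4  [load 155/160]
  25 → bin 3  [load 150/160]
6 bins opened.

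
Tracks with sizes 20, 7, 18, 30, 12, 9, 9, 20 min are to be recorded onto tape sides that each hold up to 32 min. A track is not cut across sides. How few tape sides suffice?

5

Total = 30 + 20 + 20 + 18 + 12 + 9 + 9 + 7 = 125 min.
Lower bound: ⌈125/32⌉ = 4 tape sides.
A packing using 5 tape sides:
  side 1: 30 = 30
  side 2: 20 + 12 = 32
  side 3: 20 + 9 = 29
  side 4: 18 + 9 = 27
  side 5: 7 = 7
No arrangement into 4 tape sides stays within capacity, so 5 is optimal.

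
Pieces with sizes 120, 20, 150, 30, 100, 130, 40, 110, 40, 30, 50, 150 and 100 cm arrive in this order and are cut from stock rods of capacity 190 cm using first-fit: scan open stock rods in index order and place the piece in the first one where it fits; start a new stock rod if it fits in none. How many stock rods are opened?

  120 → stock rod 1 (new)  [load 120/190]
  20 → stock rod 1  [load 140/190]
  150 → stock rod 2 (new)  [load 150/190]
  30 → stock rod 1  [load 170/190]
  100 → stock rod 3 (new)  [load 100/190]
  130 → stock rod 4 (new)  [load 130/190]
  40 → stock rod 2  [load 190/190]
  110 → stock rod 5 (new)  [load 110/190]
  40 → stock rod 3  [load 140/190]
  30 → stock rod 3  [load 170/190]
  50 → stock rod 4  [load 180/190]
  150 → stock rod 6 (new)  [load 150/190]
  100 → stock rod 7 (new)  [load 100/190]
7 stock rods opened.

7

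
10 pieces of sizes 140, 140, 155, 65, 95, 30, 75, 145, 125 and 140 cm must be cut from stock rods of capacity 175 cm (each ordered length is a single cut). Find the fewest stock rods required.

Total = 155 + 145 + 140 + 140 + 140 + 125 + 95 + 75 + 65 + 30 = 1110 cm.
Lower bound: ⌈1110/175⌉ = 7 stock rods.
A packing using 8 stock rods:
  stock rod 1: 155 = 155
  stock rod 2: 145 + 30 = 175
  stock rod 3: 140 = 140
  stock rod 4: 140 = 140
  stock rod 5: 140 = 140
  stock rod 6: 125 = 125
  stock rod 7: 95 + 75 = 170
  stock rod 8: 65 = 65
No arrangement into 7 stock rods stays within capacity, so 8 is optimal.

8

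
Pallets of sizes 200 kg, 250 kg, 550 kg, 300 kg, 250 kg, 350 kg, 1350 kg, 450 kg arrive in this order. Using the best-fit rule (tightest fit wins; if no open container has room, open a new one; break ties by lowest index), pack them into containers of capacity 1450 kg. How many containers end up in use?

3

  200 → container 1 (new)  [load 200/1450]
  250 → container 1  [load 450/1450]
  550 → container 1  [load 1000/1450]
  300 → container 1  [load 1300/1450]
  250 → container 2 (new)  [load 250/1450]
  350 → container 2  [load 600/1450]
  1350 → container 3 (new)  [load 1350/1450]
  450 → container 2  [load 1050/1450]
3 containers opened.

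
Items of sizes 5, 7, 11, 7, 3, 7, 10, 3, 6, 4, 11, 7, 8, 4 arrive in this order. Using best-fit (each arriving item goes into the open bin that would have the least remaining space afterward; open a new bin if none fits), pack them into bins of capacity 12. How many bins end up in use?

9

  5 → bin 1 (new)  [load 5/12]
  7 → bin 1  [load 12/12]
  11 → bin 2 (new)  [load 11/12]
  7 → bin 3 (new)  [load 7/12]
  3 → bin 3  [load 10/12]
  7 → bin 4 (new)  [load 7/12]
  10 → bin 5 (new)  [load 10/12]
  3 → bin 4  [load 10/12]
  6 → bin 6 (new)  [load 6/12]
  4 → bin 6  [load 10/12]
  11 → bin 7 (new)  [load 11/12]
  7 → bin 8 (new)  [load 7/12]
  8 → bin 9 (new)  [load 8/12]
  4 → bin 9  [load 12/12]
9 bins opened.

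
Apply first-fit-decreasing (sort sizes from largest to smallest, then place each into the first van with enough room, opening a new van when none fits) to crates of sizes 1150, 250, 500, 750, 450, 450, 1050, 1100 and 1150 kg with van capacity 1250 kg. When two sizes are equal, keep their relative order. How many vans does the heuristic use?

6

Sorted descending: 1150, 1150, 1100, 1050, 750, 500, 450, 450, 250.
  1150 → van 1 (new)  [load 1150/1250]
  1150 → van 2 (new)  [load 1150/1250]
  1100 → van 3 (new)  [load 1100/1250]
  1050 → van 4 (new)  [load 1050/1250]
  750 → van 5 (new)  [load 750/1250]
  500 → van 5  [load 1250/1250]
  450 → van 6 (new)  [load 450/1250]
  450 → van 6  [load 900/1250]
  250 → van 6  [load 1150/1250]
6 vans opened.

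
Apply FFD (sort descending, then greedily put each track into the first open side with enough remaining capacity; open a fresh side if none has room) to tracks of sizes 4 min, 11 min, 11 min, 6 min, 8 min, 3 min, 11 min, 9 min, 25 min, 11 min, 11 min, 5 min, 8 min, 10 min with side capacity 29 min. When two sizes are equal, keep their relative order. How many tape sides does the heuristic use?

Sorted descending: 25, 11, 11, 11, 11, 11, 10, 9, 8, 8, 6, 5, 4, 3.
  25 → side 1 (new)  [load 25/29]
  11 → side 2 (new)  [load 11/29]
  11 → side 2  [load 22/29]
  11 → side 3 (new)  [load 11/29]
  11 → side 3  [load 22/29]
  11 → side 4 (new)  [load 11/29]
  10 → side 4  [load 21/29]
  9 → side 5 (new)  [load 9/29]
  8 → side 4  [load 29/29]
  8 → side 5  [load 17/29]
  6 → side 2  [load 28/29]
  5 → side 3  [load 27/29]
  4 → side 1  [load 29/29]
  3 → side 5  [load 20/29]
5 tape sides opened.

5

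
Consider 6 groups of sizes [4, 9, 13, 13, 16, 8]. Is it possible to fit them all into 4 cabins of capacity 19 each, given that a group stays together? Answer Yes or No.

A valid assignment using 4 cabins:
  cabin 1: 16 = 16
  cabin 2: 13 + 4 = 17
  cabin 3: 13 = 13
  cabin 4: 9 + 8 = 17
Every load is within 19, so 4 cabins suffice.

Yes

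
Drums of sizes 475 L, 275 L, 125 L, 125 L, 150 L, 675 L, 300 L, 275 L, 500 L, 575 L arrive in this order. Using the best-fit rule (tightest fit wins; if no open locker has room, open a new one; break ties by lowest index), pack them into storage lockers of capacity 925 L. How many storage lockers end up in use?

5

  475 → locker 1 (new)  [load 475/925]
  275 → locker 1  [load 750/925]
  125 → locker 1  [load 875/925]
  125 → locker 2 (new)  [load 125/925]
  150 → locker 2  [load 275/925]
  675 → locker 3 (new)  [load 675/925]
  300 → locker 2  [load 575/925]
  275 → locker 2  [load 850/925]
  500 → locker 4 (new)  [load 500/925]
  575 → locker 5 (new)  [load 575/925]
5 storage lockers opened.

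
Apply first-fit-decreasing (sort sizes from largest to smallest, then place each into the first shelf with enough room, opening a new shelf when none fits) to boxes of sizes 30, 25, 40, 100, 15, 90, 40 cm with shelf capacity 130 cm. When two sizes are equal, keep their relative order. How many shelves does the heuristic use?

3

Sorted descending: 100, 90, 40, 40, 30, 25, 15.
  100 → shelf 1 (new)  [load 100/130]
  90 → shelf 2 (new)  [load 90/130]
  40 → shelf 2  [load 130/130]
  40 → shelf 3 (new)  [load 40/130]
  30 → shelf 1  [load 130/130]
  25 → shelf 3  [load 65/130]
  15 → shelf 3  [load 80/130]
3 shelves opened.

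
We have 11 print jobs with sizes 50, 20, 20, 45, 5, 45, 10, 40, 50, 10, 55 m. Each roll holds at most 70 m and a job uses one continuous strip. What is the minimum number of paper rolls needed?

Total = 55 + 50 + 50 + 45 + 45 + 40 + 20 + 20 + 10 + 10 + 5 = 350 m.
Lower bound: ⌈350/70⌉ = 5 paper rolls.
Also, 6 print jobs each exceed 35 m, and no two of those can share a roll, so at least 6 paper rolls are needed.
A packing using 6 paper rolls:
  roll 1: 55 + 10 + 5 = 70
  roll 2: 50 + 20 = 70
  roll 3: 50 + 20 = 70
  roll 4: 45 + 10 = 55
  roll 5: 45 = 45
  roll 6: 40 = 40
This matches the lower bound, so 6 is optimal.

6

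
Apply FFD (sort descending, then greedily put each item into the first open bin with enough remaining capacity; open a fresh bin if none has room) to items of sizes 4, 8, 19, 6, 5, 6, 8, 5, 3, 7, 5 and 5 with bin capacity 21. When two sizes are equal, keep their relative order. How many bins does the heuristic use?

5

Sorted descending: 19, 8, 8, 7, 6, 6, 5, 5, 5, 5, 4, 3.
  19 → bin 1 (new)  [load 19/21]
  8 → bin 2 (new)  [load 8/21]
  8 → bin 2  [load 16/21]
  7 → bin 3 (new)  [load 7/21]
  6 → bin 3  [load 13/21]
  6 → bin 3  [load 19/21]
  5 → bin 2  [load 21/21]
  5 → bin 4 (new)  [load 5/21]
  5 → bin 4  [load 10/21]
  5 → bin 4  [load 15/21]
  4 → bin 4  [load 19/21]
  3 → bin 5 (new)  [load 3/21]
5 bins opened.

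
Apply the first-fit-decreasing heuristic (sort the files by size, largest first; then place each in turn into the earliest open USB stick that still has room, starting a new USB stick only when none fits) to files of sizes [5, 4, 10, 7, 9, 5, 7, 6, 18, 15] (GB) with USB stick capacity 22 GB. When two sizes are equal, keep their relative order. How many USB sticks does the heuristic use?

5

Sorted descending: 18, 15, 10, 9, 7, 7, 6, 5, 5, 4.
  18 → USB stick 1 (new)  [load 18/22]
  15 → USB stick 2 (new)  [load 15/22]
  10 → USB stick 3 (new)  [load 10/22]
  9 → USB stick 3  [load 19/22]
  7 → USB stick 2  [load 22/22]
  7 → USB stick 4 (new)  [load 7/22]
  6 → USB stick 4  [load 13/22]
  5 → USB stick 4  [load 18/22]
  5 → USB stick 5 (new)  [load 5/22]
  4 → USB stick 1  [load 22/22]
5 USB sticks opened.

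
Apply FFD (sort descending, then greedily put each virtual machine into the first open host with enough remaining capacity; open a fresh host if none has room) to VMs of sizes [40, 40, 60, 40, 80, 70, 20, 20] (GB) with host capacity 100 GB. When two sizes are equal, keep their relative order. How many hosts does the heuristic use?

Sorted descending: 80, 70, 60, 40, 40, 40, 20, 20.
  80 → host 1 (new)  [load 80/100]
  70 → host 2 (new)  [load 70/100]
  60 → host 3 (new)  [load 60/100]
  40 → host 3  [load 100/100]
  40 → host 4 (new)  [load 40/100]
  40 → host 4  [load 80/100]
  20 → host 1  [load 100/100]
  20 → host 2  [load 90/100]
4 hosts opened.

4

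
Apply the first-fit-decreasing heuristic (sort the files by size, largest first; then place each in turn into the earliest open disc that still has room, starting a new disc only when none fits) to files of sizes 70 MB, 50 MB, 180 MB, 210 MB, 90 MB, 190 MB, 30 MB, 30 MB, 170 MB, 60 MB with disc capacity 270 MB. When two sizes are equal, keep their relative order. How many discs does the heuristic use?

Sorted descending: 210, 190, 180, 170, 90, 70, 60, 50, 30, 30.
  210 → disc 1 (new)  [load 210/270]
  190 → disc 2 (new)  [load 190/270]
  180 → disc 3 (new)  [load 180/270]
  170 → disc 4 (new)  [load 170/270]
  90 → disc 3  [load 270/270]
  70 → disc 2  [load 260/270]
  60 → disc 1  [load 270/270]
  50 → disc 4  [load 220/270]
  30 → disc 4  [load 250/270]
  30 → disc 5 (new)  [load 30/270]
5 discs opened.

5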